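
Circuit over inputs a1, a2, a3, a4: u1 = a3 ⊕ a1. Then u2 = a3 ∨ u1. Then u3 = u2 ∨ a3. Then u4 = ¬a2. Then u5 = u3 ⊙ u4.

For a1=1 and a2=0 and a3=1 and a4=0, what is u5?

1

u1 = 1 ⊕ 1 = 0
u2 = 1 ∨ 0 = 1
u3 = 1 ∨ 1 = 1
u4 = ¬0 = 1
u5 = 1 ⊙ 1 = 1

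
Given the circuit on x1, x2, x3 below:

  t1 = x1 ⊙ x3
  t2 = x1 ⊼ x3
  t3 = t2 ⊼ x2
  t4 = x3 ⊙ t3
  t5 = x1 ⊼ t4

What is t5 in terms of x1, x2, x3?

x1 ⊼ (x3 ⊙ ((x1 ⊼ x3) ⊼ x2))

t2 = x1 ⊼ x3
t3 = t2 ⊼ x2 = (x1 ⊼ x3) ⊼ x2
t4 = x3 ⊙ t3 = x3 ⊙ ((x1 ⊼ x3) ⊼ x2)
t5 = x1 ⊼ t4 = x1 ⊼ (x3 ⊙ ((x1 ⊼ x3) ⊼ x2))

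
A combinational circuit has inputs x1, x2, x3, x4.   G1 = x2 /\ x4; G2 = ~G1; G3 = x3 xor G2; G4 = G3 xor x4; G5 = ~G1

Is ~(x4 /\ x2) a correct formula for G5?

Yes

G1 = x2 /\ x4
G5 = ~G1 = ~(x2 /\ x4)
At x1=0, x2=1, x3=0, x4=1: circuit gives 0, formula gives 0.
At x1=0, x2=0, x3=0, x4=0: circuit gives 1, formula gives 1.
Agrees on all 16 inputs.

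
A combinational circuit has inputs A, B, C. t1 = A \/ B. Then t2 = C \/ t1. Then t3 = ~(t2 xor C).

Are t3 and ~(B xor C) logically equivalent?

No

t1 = A \/ B
t2 = C \/ t1 = C \/ (A \/ B)
t3 = ~(t2 xor C) = ~((C \/ (A \/ B)) xor C)
At A=0, B=0, C=1: circuit gives 1, formula gives 0.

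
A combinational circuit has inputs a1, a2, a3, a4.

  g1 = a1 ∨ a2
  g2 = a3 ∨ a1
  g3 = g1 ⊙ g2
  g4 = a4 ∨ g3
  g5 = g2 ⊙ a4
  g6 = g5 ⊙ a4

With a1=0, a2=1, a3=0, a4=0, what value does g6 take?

g2 = 0 ∨ 0 = 0
g5 = 0 ⊙ 0 = 1
g6 = 1 ⊙ 0 = 0

0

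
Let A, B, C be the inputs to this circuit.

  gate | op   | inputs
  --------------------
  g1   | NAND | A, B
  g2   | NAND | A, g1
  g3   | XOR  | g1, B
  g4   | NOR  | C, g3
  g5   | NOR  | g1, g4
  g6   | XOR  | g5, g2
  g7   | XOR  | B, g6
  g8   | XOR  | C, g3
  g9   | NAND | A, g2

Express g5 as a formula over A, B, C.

g1 = A NAND B
g3 = g1 XOR B = (A NAND B) XOR B
g4 = C NOR g3 = C NOR ((A NAND B) XOR B)
g5 = g1 NOR g4 = (A NAND B) NOR (C NOR ((A NAND B) XOR B))

(A NAND B) NOR (C NOR ((A NAND B) XOR B))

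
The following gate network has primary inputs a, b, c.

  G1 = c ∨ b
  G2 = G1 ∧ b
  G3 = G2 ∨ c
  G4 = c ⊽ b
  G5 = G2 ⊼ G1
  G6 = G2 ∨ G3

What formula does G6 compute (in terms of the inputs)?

G1 = c ∨ b
G2 = G1 ∧ b = (c ∨ b) ∧ b
G3 = G2 ∨ c = ((c ∨ b) ∧ b) ∨ c
G6 = G2 ∨ G3 = ((c ∨ b) ∧ b) ∨ (((c ∨ b) ∧ b) ∨ c)

((c ∨ b) ∧ b) ∨ (((c ∨ b) ∧ b) ∨ c)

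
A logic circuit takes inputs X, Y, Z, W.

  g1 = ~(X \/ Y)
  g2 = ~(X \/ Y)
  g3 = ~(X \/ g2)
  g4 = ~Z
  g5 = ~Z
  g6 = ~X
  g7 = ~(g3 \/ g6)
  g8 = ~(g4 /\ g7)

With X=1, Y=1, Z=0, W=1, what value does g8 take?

0

g2 = ~(1 \/ 1) = 0
g3 = ~(1 \/ 0) = 0
g4 = ~0 = 1
g6 = ~1 = 0
g7 = ~(0 \/ 0) = 1
g8 = ~(1 /\ 1) = 0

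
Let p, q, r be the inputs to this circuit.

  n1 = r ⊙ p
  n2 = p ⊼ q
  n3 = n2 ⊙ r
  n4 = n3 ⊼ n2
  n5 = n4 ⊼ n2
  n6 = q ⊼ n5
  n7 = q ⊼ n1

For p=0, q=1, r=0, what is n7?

0

n1 = 0 ⊙ 0 = 1
n7 = 1 ⊼ 1 = 0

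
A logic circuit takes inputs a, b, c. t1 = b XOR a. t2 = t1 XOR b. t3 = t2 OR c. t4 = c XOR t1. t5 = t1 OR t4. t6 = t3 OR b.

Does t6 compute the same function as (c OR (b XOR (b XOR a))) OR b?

Yes

t1 = b XOR a
t2 = t1 XOR b = (b XOR a) XOR b
t3 = t2 OR c = ((b XOR a) XOR b) OR c
t6 = t3 OR b = (((b XOR a) XOR b) OR c) OR b
At a=0, b=0, c=0: circuit gives 0, formula gives 0.
At a=0, b=0, c=1: circuit gives 1, formula gives 1.
Agrees on all 8 inputs.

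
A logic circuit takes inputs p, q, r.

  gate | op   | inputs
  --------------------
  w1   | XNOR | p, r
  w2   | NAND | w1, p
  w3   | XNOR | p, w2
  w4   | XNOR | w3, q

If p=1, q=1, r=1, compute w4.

w1 = 1 XNOR 1 = 1
w2 = 1 NAND 1 = 0
w3 = 1 XNOR 0 = 0
w4 = 0 XNOR 1 = 0

0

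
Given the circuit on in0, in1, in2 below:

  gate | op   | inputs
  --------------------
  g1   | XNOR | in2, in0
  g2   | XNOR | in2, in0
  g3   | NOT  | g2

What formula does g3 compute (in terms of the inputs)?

NOT (in2 XNOR in0)

g2 = in2 XNOR in0
g3 = NOT g2 = NOT (in2 XNOR in0)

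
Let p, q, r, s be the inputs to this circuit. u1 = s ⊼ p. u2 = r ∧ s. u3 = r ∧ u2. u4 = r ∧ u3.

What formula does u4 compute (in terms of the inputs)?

r ∧ (r ∧ (r ∧ s))

u2 = r ∧ s
u3 = r ∧ u2 = r ∧ (r ∧ s)
u4 = r ∧ u3 = r ∧ (r ∧ (r ∧ s))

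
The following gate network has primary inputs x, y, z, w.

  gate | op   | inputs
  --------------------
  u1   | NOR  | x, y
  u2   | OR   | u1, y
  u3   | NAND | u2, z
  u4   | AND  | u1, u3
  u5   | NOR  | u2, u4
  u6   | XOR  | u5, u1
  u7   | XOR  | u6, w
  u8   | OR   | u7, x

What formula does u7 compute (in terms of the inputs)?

u1 = x NOR y
u2 = u1 OR y = (x NOR y) OR y
u3 = u2 NAND z = ((x NOR y) OR y) NAND z
u4 = u1 AND u3 = (x NOR y) AND (((x NOR y) OR y) NAND z)
u5 = u2 NOR u4 = ((x NOR y) OR y) NOR ((x NOR y) AND (((x NOR y) OR y) NAND z))
u6 = u5 XOR u1 = (((x NOR y) OR y) NOR ((x NOR y) AND (((x NOR y) OR y) NAND z))) XOR (x NOR y)
u7 = u6 XOR w = ((((x NOR y) OR y) NOR ((x NOR y) AND (((x NOR y) OR y) NAND z))) XOR (x NOR y)) XOR w

((((x NOR y) OR y) NOR ((x NOR y) AND (((x NOR y) OR y) NAND z))) XOR (x NOR y)) XOR w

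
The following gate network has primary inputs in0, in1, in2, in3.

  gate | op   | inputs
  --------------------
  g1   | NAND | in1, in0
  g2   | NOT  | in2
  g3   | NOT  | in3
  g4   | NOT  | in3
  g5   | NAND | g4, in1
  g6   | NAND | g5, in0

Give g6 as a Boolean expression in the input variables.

(NOT in3 NAND in1) NAND in0

g4 = NOT in3
g5 = g4 NAND in1 = NOT in3 NAND in1
g6 = g5 NAND in0 = (NOT in3 NAND in1) NAND in0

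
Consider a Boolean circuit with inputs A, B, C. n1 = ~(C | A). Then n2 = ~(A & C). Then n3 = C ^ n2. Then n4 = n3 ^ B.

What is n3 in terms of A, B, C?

n2 = ~(A & C)
n3 = C ^ n2 = C ^ (~(A & C))

C ^ (~(A & C))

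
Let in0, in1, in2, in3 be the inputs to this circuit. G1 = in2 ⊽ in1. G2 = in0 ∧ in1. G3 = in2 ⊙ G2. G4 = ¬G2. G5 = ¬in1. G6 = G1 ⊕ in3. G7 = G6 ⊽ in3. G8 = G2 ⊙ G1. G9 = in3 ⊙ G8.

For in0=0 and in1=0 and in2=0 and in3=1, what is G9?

G1 = 0 ⊽ 0 = 1
G2 = 0 ∧ 0 = 0
G8 = 0 ⊙ 1 = 0
G9 = 1 ⊙ 0 = 0

0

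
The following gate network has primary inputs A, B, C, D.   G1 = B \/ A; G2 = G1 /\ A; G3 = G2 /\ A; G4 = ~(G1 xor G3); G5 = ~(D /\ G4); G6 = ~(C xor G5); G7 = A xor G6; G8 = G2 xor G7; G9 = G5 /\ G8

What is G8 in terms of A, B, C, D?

((B \/ A) /\ A) xor (A xor (~(C xor (~(D /\ (~((B \/ A) xor (((B \/ A) /\ A) /\ A))))))))

G1 = B \/ A
G2 = G1 /\ A = (B \/ A) /\ A
G3 = G2 /\ A = ((B \/ A) /\ A) /\ A
G4 = ~(G1 xor G3) = ~((B \/ A) xor (((B \/ A) /\ A) /\ A))
G5 = ~(D /\ G4) = ~(D /\ (~((B \/ A) xor (((B \/ A) /\ A) /\ A))))
G6 = ~(C xor G5) = ~(C xor (~(D /\ (~((B \/ A) xor (((B \/ A) /\ A) /\ A))))))
G7 = A xor G6 = A xor (~(C xor (~(D /\ (~((B \/ A) xor (((B \/ A) /\ A) /\ A)))))))
G8 = G2 xor G7 = ((B \/ A) /\ A) xor (A xor (~(C xor (~(D /\ (~((B \/ A) xor (((B \/ A) /\ A) /\ A))))))))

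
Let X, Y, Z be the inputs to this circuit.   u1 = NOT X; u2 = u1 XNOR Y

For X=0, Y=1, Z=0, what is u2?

u1 = NOT 0 = 1
u2 = 1 XNOR 1 = 1

1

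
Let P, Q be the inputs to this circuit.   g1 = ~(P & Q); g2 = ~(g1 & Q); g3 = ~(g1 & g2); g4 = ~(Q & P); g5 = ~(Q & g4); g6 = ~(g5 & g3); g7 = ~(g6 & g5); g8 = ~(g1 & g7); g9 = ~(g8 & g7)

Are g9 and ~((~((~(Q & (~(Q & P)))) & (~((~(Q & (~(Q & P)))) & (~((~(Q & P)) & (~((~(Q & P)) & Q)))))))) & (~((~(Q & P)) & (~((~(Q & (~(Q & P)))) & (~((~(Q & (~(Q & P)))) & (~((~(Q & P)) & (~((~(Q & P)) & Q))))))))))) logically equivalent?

g1 = ~(P & Q)
g2 = ~(g1 & Q) = ~((~(P & Q)) & Q)
g3 = ~(g1 & g2) = ~((~(P & Q)) & (~((~(P & Q)) & Q)))
g4 = ~(Q & P)
g5 = ~(Q & g4) = ~(Q & (~(Q & P)))
g6 = ~(g5 & g3) = ~((~(Q & (~(Q & P)))) & (~((~(P & Q)) & (~((~(P & Q)) & Q)))))
g7 = ~(g6 & g5) = ~((~((~(Q & (~(Q & P)))) & (~((~(P & Q)) & (~((~(P & Q)) & Q)))))) & (~(Q & (~(Q & P)))))
g8 = ~(g1 & g7) = ~((~(P & Q)) & (~((~((~(Q & (~(Q & P)))) & (~((~(P & Q)) & (~((~(P & Q)) & Q)))))) & (~(Q & (~(Q & P)))))))
g9 = ~(g8 & g7) = ~((~((~(P & Q)) & (~((~((~(Q & (~(Q & P)))) & (~((~(P & Q)) & (~((~(P & Q)) & Q)))))) & (~(Q & (~(Q & P)))))))) & (~((~((~(Q & (~(Q & P)))) & (~((~(P & Q)) & (~((~(P & Q)) & Q)))))) & (~(Q & (~(Q & P)))))))
At P=1, Q=1: circuit gives 0, formula gives 0.
At P=0, Q=0: circuit gives 1, formula gives 1.
Agrees on all 4 inputs.

Yes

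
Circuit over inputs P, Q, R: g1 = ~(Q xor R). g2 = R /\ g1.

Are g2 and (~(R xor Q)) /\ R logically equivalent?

Yes

g1 = ~(Q xor R)
g2 = R /\ g1 = R /\ (~(Q xor R))
At P=0, Q=0, R=0: circuit gives 0, formula gives 0.
At P=0, Q=1, R=1: circuit gives 1, formula gives 1.
Agrees on all 8 inputs.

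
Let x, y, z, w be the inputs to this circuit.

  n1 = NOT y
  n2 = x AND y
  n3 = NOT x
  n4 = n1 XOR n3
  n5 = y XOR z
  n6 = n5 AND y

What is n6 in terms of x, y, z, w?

(y XOR z) AND y

n5 = y XOR z
n6 = n5 AND y = (y XOR z) AND y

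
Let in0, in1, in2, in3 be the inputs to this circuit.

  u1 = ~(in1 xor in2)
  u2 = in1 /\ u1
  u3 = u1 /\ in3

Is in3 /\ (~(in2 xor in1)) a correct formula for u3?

Yes

u1 = ~(in1 xor in2)
u3 = u1 /\ in3 = (~(in1 xor in2)) /\ in3
At in0=0, in1=0, in2=0, in3=0: circuit gives 0, formula gives 0.
At in0=0, in1=0, in2=0, in3=1: circuit gives 1, formula gives 1.
Agrees on all 16 inputs.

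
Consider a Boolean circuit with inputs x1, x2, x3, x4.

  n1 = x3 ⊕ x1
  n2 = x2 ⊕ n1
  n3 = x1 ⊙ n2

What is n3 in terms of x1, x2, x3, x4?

x1 ⊙ (x2 ⊕ (x3 ⊕ x1))

n1 = x3 ⊕ x1
n2 = x2 ⊕ n1 = x2 ⊕ (x3 ⊕ x1)
n3 = x1 ⊙ n2 = x1 ⊙ (x2 ⊕ (x3 ⊕ x1))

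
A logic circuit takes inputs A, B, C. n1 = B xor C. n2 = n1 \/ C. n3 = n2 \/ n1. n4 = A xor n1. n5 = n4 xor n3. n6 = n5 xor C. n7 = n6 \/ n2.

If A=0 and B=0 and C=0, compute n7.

0

n1 = 0 xor 0 = 0
n2 = 0 \/ 0 = 0
n3 = 0 \/ 0 = 0
n4 = 0 xor 0 = 0
n5 = 0 xor 0 = 0
n6 = 0 xor 0 = 0
n7 = 0 \/ 0 = 0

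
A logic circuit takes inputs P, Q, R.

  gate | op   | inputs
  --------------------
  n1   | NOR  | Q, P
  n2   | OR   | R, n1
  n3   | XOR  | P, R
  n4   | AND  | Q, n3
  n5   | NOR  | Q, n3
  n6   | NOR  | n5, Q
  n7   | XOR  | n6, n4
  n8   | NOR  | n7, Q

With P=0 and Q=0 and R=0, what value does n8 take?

n3 = 0 XOR 0 = 0
n4 = 0 AND 0 = 0
n5 = 0 NOR 0 = 1
n6 = 1 NOR 0 = 0
n7 = 0 XOR 0 = 0
n8 = 0 NOR 0 = 1

1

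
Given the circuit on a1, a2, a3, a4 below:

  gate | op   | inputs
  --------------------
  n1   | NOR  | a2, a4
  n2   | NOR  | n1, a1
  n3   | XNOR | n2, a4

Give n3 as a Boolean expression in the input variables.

((a2 NOR a4) NOR a1) XNOR a4

n1 = a2 NOR a4
n2 = n1 NOR a1 = (a2 NOR a4) NOR a1
n3 = n2 XNOR a4 = ((a2 NOR a4) NOR a1) XNOR a4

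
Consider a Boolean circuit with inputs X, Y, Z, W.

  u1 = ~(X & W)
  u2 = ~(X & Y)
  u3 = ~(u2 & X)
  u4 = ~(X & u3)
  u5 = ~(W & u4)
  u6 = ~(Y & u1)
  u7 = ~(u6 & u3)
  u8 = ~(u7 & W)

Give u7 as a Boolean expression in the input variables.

u1 = ~(X & W)
u2 = ~(X & Y)
u3 = ~(u2 & X) = ~((~(X & Y)) & X)
u6 = ~(Y & u1) = ~(Y & (~(X & W)))
u7 = ~(u6 & u3) = ~((~(Y & (~(X & W)))) & (~((~(X & Y)) & X)))

~((~(Y & (~(X & W)))) & (~((~(X & Y)) & X)))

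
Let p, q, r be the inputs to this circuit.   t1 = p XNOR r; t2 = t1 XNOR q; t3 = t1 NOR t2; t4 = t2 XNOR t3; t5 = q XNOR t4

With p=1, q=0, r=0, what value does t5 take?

1

t1 = 1 XNOR 0 = 0
t2 = 0 XNOR 0 = 1
t3 = 0 NOR 1 = 0
t4 = 1 XNOR 0 = 0
t5 = 0 XNOR 0 = 1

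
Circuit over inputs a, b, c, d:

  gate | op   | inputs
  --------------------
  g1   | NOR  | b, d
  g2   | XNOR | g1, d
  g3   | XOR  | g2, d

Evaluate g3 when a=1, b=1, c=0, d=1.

g1 = 1 NOR 1 = 0
g2 = 0 XNOR 1 = 0
g3 = 0 XOR 1 = 1

1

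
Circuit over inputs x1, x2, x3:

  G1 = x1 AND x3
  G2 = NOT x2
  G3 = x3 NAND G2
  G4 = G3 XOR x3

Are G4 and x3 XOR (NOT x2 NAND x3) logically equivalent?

G2 = NOT x2
G3 = x3 NAND G2 = x3 NAND NOT x2
G4 = G3 XOR x3 = (x3 NAND NOT x2) XOR x3
At x1=0, x2=1, x3=1: circuit gives 0, formula gives 0.
At x1=0, x2=0, x3=0: circuit gives 1, formula gives 1.
Agrees on all 8 inputs.

Yes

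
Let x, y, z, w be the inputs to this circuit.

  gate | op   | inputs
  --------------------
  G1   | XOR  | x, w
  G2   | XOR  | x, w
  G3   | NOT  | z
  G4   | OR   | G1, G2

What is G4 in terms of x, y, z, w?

(x XOR w) OR (x XOR w)

G1 = x XOR w
G2 = x XOR w
G4 = G1 OR G2 = (x XOR w) OR (x XOR w)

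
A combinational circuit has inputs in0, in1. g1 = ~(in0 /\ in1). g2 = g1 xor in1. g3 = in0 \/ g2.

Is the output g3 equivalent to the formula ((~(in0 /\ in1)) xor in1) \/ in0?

Yes

g1 = ~(in0 /\ in1)
g2 = g1 xor in1 = (~(in0 /\ in1)) xor in1
g3 = in0 \/ g2 = in0 \/ ((~(in0 /\ in1)) xor in1)
At in0=0, in1=1: circuit gives 0, formula gives 0.
At in0=0, in1=0: circuit gives 1, formula gives 1.
Agrees on all 4 inputs.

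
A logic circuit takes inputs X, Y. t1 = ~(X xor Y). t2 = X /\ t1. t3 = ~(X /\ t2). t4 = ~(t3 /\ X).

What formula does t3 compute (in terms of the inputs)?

t1 = ~(X xor Y)
t2 = X /\ t1 = X /\ (~(X xor Y))
t3 = ~(X /\ t2) = ~(X /\ (X /\ (~(X xor Y))))

~(X /\ (X /\ (~(X xor Y))))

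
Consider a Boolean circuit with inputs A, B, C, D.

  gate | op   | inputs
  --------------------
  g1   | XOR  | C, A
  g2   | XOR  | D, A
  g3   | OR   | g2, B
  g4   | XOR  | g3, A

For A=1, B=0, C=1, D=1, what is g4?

1

g2 = 1 XOR 1 = 0
g3 = 0 OR 0 = 0
g4 = 0 XOR 1 = 1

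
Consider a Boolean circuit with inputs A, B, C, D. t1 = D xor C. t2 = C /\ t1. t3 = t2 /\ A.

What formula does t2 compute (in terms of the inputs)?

t1 = D xor C
t2 = C /\ t1 = C /\ (D xor C)

C /\ (D xor C)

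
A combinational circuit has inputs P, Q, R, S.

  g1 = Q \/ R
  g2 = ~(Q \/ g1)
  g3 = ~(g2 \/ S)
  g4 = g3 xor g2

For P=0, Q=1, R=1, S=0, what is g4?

1

g1 = 1 \/ 1 = 1
g2 = ~(1 \/ 1) = 0
g3 = ~(0 \/ 0) = 1
g4 = 1 xor 0 = 1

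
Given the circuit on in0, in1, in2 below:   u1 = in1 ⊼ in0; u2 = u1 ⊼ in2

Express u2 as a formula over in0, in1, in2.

u1 = in1 ⊼ in0
u2 = u1 ⊼ in2 = (in1 ⊼ in0) ⊼ in2

(in1 ⊼ in0) ⊼ in2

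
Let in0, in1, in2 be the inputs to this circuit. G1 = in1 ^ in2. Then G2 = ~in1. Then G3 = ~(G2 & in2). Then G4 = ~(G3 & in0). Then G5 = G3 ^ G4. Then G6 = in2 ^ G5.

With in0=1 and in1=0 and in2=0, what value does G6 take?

1

G2 = ~0 = 1
G3 = ~(1 & 0) = 1
G4 = ~(1 & 1) = 0
G5 = 1 ^ 0 = 1
G6 = 0 ^ 1 = 1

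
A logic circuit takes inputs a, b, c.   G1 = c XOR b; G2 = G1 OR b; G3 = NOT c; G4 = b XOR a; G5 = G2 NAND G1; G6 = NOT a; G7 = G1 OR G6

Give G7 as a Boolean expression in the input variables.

(c XOR b) OR NOT a

G1 = c XOR b
G6 = NOT a
G7 = G1 OR G6 = (c XOR b) OR NOT a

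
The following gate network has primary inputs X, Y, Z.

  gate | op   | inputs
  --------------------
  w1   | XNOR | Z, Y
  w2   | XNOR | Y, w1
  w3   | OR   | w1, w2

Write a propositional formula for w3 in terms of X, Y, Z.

w1 = Z XNOR Y
w2 = Y XNOR w1 = Y XNOR (Z XNOR Y)
w3 = w1 OR w2 = (Z XNOR Y) OR (Y XNOR (Z XNOR Y))

(Z XNOR Y) OR (Y XNOR (Z XNOR Y))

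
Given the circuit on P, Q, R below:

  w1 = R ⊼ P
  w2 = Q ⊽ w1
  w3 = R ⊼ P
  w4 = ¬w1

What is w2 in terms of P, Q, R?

Q ⊽ (R ⊼ P)

w1 = R ⊼ P
w2 = Q ⊽ w1 = Q ⊽ (R ⊼ P)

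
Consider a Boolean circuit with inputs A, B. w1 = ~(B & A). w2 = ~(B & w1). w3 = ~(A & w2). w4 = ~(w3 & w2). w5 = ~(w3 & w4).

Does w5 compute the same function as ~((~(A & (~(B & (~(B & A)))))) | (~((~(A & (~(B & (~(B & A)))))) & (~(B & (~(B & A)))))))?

w1 = ~(B & A)
w2 = ~(B & w1) = ~(B & (~(B & A)))
w3 = ~(A & w2) = ~(A & (~(B & (~(B & A)))))
w4 = ~(w3 & w2) = ~((~(A & (~(B & (~(B & A)))))) & (~(B & (~(B & A)))))
w5 = ~(w3 & w4) = ~((~(A & (~(B & (~(B & A)))))) & (~((~(A & (~(B & (~(B & A)))))) & (~(B & (~(B & A)))))))
At A=0, B=0: circuit gives 1, formula gives 0.

No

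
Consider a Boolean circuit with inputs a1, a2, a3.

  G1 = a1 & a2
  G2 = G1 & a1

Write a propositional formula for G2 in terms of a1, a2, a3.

(a1 & a2) & a1

G1 = a1 & a2
G2 = G1 & a1 = (a1 & a2) & a1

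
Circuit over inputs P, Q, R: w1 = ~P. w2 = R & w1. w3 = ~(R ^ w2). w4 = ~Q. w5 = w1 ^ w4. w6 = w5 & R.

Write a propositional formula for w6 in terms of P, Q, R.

w1 = ~P
w4 = ~Q
w5 = w1 ^ w4 = ~P ^ ~Q
w6 = w5 & R = (~P ^ ~Q) & R

(~P ^ ~Q) & R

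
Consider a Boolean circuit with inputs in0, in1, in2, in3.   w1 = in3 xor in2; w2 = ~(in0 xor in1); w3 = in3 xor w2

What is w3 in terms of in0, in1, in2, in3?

w2 = ~(in0 xor in1)
w3 = in3 xor w2 = in3 xor (~(in0 xor in1))

in3 xor (~(in0 xor in1))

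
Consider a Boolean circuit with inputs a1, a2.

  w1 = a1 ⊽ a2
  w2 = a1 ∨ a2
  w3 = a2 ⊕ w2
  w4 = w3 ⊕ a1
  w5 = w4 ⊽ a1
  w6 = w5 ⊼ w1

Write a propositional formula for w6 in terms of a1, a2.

(((a2 ⊕ (a1 ∨ a2)) ⊕ a1) ⊽ a1) ⊼ (a1 ⊽ a2)

w1 = a1 ⊽ a2
w2 = a1 ∨ a2
w3 = a2 ⊕ w2 = a2 ⊕ (a1 ∨ a2)
w4 = w3 ⊕ a1 = (a2 ⊕ (a1 ∨ a2)) ⊕ a1
w5 = w4 ⊽ a1 = ((a2 ⊕ (a1 ∨ a2)) ⊕ a1) ⊽ a1
w6 = w5 ⊼ w1 = (((a2 ⊕ (a1 ∨ a2)) ⊕ a1) ⊽ a1) ⊼ (a1 ⊽ a2)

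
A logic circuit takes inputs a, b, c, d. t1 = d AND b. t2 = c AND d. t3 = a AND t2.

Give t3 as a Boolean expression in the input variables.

a AND (c AND d)

t2 = c AND d
t3 = a AND t2 = a AND (c AND d)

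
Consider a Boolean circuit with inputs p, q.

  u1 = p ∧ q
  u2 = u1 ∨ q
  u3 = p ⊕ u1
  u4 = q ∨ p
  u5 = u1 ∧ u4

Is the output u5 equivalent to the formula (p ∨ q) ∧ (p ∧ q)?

Yes

u1 = p ∧ q
u4 = q ∨ p
u5 = u1 ∧ u4 = (p ∧ q) ∧ (q ∨ p)
At p=0, q=0: circuit gives 0, formula gives 0.
At p=1, q=1: circuit gives 1, formula gives 1.
Agrees on all 4 inputs.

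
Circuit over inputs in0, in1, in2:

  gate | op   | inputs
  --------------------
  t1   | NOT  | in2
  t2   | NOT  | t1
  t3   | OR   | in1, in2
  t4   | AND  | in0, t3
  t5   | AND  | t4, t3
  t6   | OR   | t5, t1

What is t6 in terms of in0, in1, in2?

t1 = NOT in2
t3 = in1 OR in2
t4 = in0 AND t3 = in0 AND (in1 OR in2)
t5 = t4 AND t3 = (in0 AND (in1 OR in2)) AND (in1 OR in2)
t6 = t5 OR t1 = ((in0 AND (in1 OR in2)) AND (in1 OR in2)) OR NOT in2

((in0 AND (in1 OR in2)) AND (in1 OR in2)) OR NOT in2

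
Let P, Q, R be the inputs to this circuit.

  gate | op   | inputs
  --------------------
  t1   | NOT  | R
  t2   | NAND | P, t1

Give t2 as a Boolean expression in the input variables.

t1 = NOT R
t2 = P NAND t1 = P NAND NOT R

P NAND NOT R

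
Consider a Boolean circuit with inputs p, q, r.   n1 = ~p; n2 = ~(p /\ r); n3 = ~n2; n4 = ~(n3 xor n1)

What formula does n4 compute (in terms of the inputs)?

n1 = ~p
n2 = ~(p /\ r)
n3 = ~n2 = ~(~(p /\ r))
n4 = ~(n3 xor n1) = ~(~(~(p /\ r)) xor ~p)

~(~(~(p /\ r)) xor ~p)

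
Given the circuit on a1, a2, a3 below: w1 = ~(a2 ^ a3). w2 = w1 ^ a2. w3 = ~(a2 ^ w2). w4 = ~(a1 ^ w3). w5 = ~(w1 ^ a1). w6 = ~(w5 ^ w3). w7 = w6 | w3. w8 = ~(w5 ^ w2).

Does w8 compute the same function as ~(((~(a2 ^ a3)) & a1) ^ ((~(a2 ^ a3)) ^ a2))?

w1 = ~(a2 ^ a3)
w2 = w1 ^ a2 = (~(a2 ^ a3)) ^ a2
w5 = ~(w1 ^ a1) = ~((~(a2 ^ a3)) ^ a1)
w8 = ~(w5 ^ w2) = ~((~((~(a2 ^ a3)) ^ a1)) ^ ((~(a2 ^ a3)) ^ a2))
At a1=0, a2=0, a3=1: circuit gives 0, formula gives 1.

No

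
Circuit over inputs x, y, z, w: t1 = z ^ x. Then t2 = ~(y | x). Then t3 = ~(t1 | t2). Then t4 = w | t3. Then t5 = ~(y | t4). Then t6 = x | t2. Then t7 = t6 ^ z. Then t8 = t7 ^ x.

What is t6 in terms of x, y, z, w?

x | (~(y | x))

t2 = ~(y | x)
t6 = x | t2 = x | (~(y | x))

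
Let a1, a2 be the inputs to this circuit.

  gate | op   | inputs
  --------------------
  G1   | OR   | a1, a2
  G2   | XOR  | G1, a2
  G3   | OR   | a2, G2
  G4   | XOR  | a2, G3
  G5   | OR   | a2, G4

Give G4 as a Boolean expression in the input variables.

G1 = a1 OR a2
G2 = G1 XOR a2 = (a1 OR a2) XOR a2
G3 = a2 OR G2 = a2 OR ((a1 OR a2) XOR a2)
G4 = a2 XOR G3 = a2 XOR (a2 OR ((a1 OR a2) XOR a2))

a2 XOR (a2 OR ((a1 OR a2) XOR a2))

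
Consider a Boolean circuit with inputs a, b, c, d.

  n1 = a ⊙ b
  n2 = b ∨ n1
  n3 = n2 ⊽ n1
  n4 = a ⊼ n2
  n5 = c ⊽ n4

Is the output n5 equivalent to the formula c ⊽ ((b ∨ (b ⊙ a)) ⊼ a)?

Yes

n1 = a ⊙ b
n2 = b ∨ n1 = b ∨ (a ⊙ b)
n4 = a ⊼ n2 = a ⊼ (b ∨ (a ⊙ b))
n5 = c ⊽ n4 = c ⊽ (a ⊼ (b ∨ (a ⊙ b)))
At a=0, b=0, c=0, d=0: circuit gives 0, formula gives 0.
At a=1, b=1, c=0, d=0: circuit gives 1, formula gives 1.
Agrees on all 16 inputs.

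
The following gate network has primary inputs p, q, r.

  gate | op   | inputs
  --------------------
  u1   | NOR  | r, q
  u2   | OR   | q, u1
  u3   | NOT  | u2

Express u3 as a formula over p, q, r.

u1 = r NOR q
u2 = q OR u1 = q OR (r NOR q)
u3 = NOT u2 = NOT (q OR (r NOR q))

NOT (q OR (r NOR q))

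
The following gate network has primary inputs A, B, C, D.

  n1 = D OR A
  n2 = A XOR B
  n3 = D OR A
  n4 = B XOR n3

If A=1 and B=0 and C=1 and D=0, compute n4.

1

n3 = 0 OR 1 = 1
n4 = 0 XOR 1 = 1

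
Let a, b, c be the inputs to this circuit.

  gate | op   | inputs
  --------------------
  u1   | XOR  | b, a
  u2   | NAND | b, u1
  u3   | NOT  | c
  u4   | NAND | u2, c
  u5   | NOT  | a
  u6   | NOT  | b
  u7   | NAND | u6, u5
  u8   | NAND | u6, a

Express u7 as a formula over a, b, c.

u5 = NOT a
u6 = NOT b
u7 = u6 NAND u5 = NOT b NAND NOT a

NOT b NAND NOT a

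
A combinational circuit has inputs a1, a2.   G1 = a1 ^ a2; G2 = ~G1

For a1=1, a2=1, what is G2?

1

G1 = 1 ^ 1 = 0
G2 = ~0 = 1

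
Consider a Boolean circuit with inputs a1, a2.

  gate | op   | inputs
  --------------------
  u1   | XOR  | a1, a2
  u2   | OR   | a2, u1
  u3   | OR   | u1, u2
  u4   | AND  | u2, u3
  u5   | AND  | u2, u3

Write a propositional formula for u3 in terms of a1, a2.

u1 = a1 XOR a2
u2 = a2 OR u1 = a2 OR (a1 XOR a2)
u3 = u1 OR u2 = (a1 XOR a2) OR (a2 OR (a1 XOR a2))

(a1 XOR a2) OR (a2 OR (a1 XOR a2))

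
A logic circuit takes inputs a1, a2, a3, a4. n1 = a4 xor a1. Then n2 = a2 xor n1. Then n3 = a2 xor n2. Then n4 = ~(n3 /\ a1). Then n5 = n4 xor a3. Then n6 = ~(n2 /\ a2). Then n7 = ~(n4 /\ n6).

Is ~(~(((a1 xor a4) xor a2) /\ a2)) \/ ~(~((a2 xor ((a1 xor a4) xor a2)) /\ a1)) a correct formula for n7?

Yes

n1 = a4 xor a1
n2 = a2 xor n1 = a2 xor (a4 xor a1)
n3 = a2 xor n2 = a2 xor (a2 xor (a4 xor a1))
n4 = ~(n3 /\ a1) = ~((a2 xor (a2 xor (a4 xor a1))) /\ a1)
n6 = ~(n2 /\ a2) = ~((a2 xor (a4 xor a1)) /\ a2)
n7 = ~(n4 /\ n6) = ~((~((a2 xor (a2 xor (a4 xor a1))) /\ a1)) /\ (~((a2 xor (a4 xor a1)) /\ a2)))
At a1=0, a2=0, a3=0, a4=0: circuit gives 0, formula gives 0.
At a1=0, a2=1, a3=0, a4=0: circuit gives 1, formula gives 1.
Agrees on all 16 inputs.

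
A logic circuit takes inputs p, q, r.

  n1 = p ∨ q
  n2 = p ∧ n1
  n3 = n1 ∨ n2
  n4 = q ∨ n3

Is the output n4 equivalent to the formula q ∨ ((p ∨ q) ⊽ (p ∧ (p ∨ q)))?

n1 = p ∨ q
n2 = p ∧ n1 = p ∧ (p ∨ q)
n3 = n1 ∨ n2 = (p ∨ q) ∨ (p ∧ (p ∨ q))
n4 = q ∨ n3 = q ∨ ((p ∨ q) ∨ (p ∧ (p ∨ q)))
At p=0, q=0, r=0: circuit gives 0, formula gives 1.

No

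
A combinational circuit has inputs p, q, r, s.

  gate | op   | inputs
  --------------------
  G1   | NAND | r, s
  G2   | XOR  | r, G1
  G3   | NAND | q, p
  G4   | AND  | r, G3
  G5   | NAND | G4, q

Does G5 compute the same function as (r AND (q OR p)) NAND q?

G3 = q NAND p
G4 = r AND G3 = r AND (q NAND p)
G5 = G4 NAND q = (r AND (q NAND p)) NAND q
At p=1, q=1, r=1, s=0: circuit gives 1, formula gives 0.

No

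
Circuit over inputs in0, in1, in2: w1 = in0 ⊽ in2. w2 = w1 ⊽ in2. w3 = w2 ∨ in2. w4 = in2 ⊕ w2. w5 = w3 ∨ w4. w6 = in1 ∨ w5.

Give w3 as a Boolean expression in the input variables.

((in0 ⊽ in2) ⊽ in2) ∨ in2

w1 = in0 ⊽ in2
w2 = w1 ⊽ in2 = (in0 ⊽ in2) ⊽ in2
w3 = w2 ∨ in2 = ((in0 ⊽ in2) ⊽ in2) ∨ in2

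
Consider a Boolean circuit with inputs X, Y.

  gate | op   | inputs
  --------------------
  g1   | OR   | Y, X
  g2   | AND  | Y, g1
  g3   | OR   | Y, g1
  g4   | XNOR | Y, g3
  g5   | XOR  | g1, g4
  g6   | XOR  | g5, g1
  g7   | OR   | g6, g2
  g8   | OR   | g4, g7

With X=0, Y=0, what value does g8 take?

1

g1 = 0 OR 0 = 0
g2 = 0 AND 0 = 0
g3 = 0 OR 0 = 0
g4 = 0 XNOR 0 = 1
g5 = 0 XOR 1 = 1
g6 = 1 XOR 0 = 1
g7 = 1 OR 0 = 1
g8 = 1 OR 1 = 1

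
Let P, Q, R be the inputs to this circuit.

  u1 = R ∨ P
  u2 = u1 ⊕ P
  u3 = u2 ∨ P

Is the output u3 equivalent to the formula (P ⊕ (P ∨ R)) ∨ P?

u1 = R ∨ P
u2 = u1 ⊕ P = (R ∨ P) ⊕ P
u3 = u2 ∨ P = ((R ∨ P) ⊕ P) ∨ P
At P=0, Q=0, R=0: circuit gives 0, formula gives 0.
At P=0, Q=0, R=1: circuit gives 1, formula gives 1.
Agrees on all 8 inputs.

Yes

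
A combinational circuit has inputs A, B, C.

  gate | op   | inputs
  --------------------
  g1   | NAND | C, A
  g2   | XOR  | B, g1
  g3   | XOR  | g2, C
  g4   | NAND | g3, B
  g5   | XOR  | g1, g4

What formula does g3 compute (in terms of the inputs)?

(B XOR (C NAND A)) XOR C

g1 = C NAND A
g2 = B XOR g1 = B XOR (C NAND A)
g3 = g2 XOR C = (B XOR (C NAND A)) XOR C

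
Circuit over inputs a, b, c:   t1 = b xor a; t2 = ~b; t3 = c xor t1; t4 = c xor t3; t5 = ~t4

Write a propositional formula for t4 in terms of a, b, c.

t1 = b xor a
t3 = c xor t1 = c xor (b xor a)
t4 = c xor t3 = c xor (c xor (b xor a))

c xor (c xor (b xor a))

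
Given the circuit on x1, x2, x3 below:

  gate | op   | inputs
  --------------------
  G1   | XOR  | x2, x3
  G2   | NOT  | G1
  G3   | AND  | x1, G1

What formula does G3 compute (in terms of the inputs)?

x1 AND (x2 XOR x3)

G1 = x2 XOR x3
G3 = x1 AND G1 = x1 AND (x2 XOR x3)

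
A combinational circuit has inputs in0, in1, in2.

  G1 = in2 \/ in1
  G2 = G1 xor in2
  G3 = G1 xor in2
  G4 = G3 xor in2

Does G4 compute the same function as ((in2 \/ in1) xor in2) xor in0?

No

G1 = in2 \/ in1
G3 = G1 xor in2 = (in2 \/ in1) xor in2
G4 = G3 xor in2 = ((in2 \/ in1) xor in2) xor in2
At in0=0, in1=0, in2=1: circuit gives 1, formula gives 0.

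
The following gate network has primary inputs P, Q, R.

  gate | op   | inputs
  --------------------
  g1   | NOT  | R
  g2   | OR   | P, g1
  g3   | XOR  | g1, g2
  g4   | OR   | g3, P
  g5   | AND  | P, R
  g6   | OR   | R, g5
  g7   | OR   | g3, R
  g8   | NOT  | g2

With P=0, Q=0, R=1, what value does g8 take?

1

g1 = NOT 1 = 0
g2 = 0 OR 0 = 0
g8 = NOT 0 = 1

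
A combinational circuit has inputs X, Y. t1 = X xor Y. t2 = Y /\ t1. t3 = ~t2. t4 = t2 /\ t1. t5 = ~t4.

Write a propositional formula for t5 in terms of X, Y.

t1 = X xor Y
t2 = Y /\ t1 = Y /\ (X xor Y)
t4 = t2 /\ t1 = (Y /\ (X xor Y)) /\ (X xor Y)
t5 = ~t4 = ~((Y /\ (X xor Y)) /\ (X xor Y))

~((Y /\ (X xor Y)) /\ (X xor Y))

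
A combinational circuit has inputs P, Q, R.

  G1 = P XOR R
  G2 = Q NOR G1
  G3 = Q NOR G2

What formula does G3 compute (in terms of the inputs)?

G1 = P XOR R
G2 = Q NOR G1 = Q NOR (P XOR R)
G3 = Q NOR G2 = Q NOR (Q NOR (P XOR R))

Q NOR (Q NOR (P XOR R))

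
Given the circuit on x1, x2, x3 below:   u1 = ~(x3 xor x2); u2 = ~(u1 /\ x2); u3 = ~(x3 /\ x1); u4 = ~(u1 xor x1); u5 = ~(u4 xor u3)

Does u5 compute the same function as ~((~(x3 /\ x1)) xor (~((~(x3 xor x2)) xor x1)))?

u1 = ~(x3 xor x2)
u3 = ~(x3 /\ x1)
u4 = ~(u1 xor x1) = ~((~(x3 xor x2)) xor x1)
u5 = ~(u4 xor u3) = ~((~((~(x3 xor x2)) xor x1)) xor (~(x3 /\ x1)))
At x1=0, x2=0, x3=0: circuit gives 0, formula gives 0.
At x1=0, x2=0, x3=1: circuit gives 1, formula gives 1.
Agrees on all 8 inputs.

Yes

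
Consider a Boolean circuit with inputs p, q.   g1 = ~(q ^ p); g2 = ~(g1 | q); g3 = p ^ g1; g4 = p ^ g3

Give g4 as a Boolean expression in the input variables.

g1 = ~(q ^ p)
g3 = p ^ g1 = p ^ (~(q ^ p))
g4 = p ^ g3 = p ^ (p ^ (~(q ^ p)))

p ^ (p ^ (~(q ^ p)))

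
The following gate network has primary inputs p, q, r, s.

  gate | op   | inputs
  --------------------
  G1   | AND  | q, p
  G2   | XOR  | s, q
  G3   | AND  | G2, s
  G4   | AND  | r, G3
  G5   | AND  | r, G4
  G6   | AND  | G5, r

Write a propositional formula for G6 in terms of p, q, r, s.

(r AND (r AND ((s XOR q) AND s))) AND r

G2 = s XOR q
G3 = G2 AND s = (s XOR q) AND s
G4 = r AND G3 = r AND ((s XOR q) AND s)
G5 = r AND G4 = r AND (r AND ((s XOR q) AND s))
G6 = G5 AND r = (r AND (r AND ((s XOR q) AND s))) AND r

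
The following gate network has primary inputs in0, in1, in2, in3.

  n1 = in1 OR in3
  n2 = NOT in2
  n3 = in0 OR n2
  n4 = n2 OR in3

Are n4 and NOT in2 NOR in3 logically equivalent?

No

n2 = NOT in2
n4 = n2 OR in3 = NOT in2 OR in3
At in0=0, in1=0, in2=0, in3=0: circuit gives 1, formula gives 0.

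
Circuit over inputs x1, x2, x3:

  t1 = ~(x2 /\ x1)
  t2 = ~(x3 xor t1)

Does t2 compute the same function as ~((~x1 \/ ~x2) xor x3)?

t1 = ~(x2 /\ x1)
t2 = ~(x3 xor t1) = ~(x3 xor (~(x2 /\ x1)))
At x1=0, x2=0, x3=0: circuit gives 0, formula gives 0.
At x1=0, x2=0, x3=1: circuit gives 1, formula gives 1.
Agrees on all 8 inputs.

Yes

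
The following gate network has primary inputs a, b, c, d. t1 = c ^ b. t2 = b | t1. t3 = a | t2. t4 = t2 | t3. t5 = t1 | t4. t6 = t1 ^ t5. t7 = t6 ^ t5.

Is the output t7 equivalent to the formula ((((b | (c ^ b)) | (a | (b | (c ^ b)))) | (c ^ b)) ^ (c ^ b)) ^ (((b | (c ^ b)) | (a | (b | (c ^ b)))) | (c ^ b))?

t1 = c ^ b
t2 = b | t1 = b | (c ^ b)
t3 = a | t2 = a | (b | (c ^ b))
t4 = t2 | t3 = (b | (c ^ b)) | (a | (b | (c ^ b)))
t5 = t1 | t4 = (c ^ b) | ((b | (c ^ b)) | (a | (b | (c ^ b))))
t6 = t1 ^ t5 = (c ^ b) ^ ((c ^ b) | ((b | (c ^ b)) | (a | (b | (c ^ b)))))
t7 = t6 ^ t5 = ((c ^ b) ^ ((c ^ b) | ((b | (c ^ b)) | (a | (b | (c ^ b)))))) ^ ((c ^ b) | ((b | (c ^ b)) | (a | (b | (c ^ b)))))
At a=0, b=0, c=0, d=0: circuit gives 0, formula gives 0.
At a=0, b=0, c=1, d=0: circuit gives 1, formula gives 1.
Agrees on all 16 inputs.

Yes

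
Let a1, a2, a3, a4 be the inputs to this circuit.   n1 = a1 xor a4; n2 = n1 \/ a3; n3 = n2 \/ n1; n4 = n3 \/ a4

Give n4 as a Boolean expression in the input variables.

(((a1 xor a4) \/ a3) \/ (a1 xor a4)) \/ a4

n1 = a1 xor a4
n2 = n1 \/ a3 = (a1 xor a4) \/ a3
n3 = n2 \/ n1 = ((a1 xor a4) \/ a3) \/ (a1 xor a4)
n4 = n3 \/ a4 = (((a1 xor a4) \/ a3) \/ (a1 xor a4)) \/ a4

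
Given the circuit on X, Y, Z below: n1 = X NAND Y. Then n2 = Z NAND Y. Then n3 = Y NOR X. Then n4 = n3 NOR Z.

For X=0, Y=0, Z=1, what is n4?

n3 = 0 NOR 0 = 1
n4 = 1 NOR 1 = 0

0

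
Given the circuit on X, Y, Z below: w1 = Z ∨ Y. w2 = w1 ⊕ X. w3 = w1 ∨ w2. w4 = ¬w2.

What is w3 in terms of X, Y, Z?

(Z ∨ Y) ∨ ((Z ∨ Y) ⊕ X)

w1 = Z ∨ Y
w2 = w1 ⊕ X = (Z ∨ Y) ⊕ X
w3 = w1 ∨ w2 = (Z ∨ Y) ∨ ((Z ∨ Y) ⊕ X)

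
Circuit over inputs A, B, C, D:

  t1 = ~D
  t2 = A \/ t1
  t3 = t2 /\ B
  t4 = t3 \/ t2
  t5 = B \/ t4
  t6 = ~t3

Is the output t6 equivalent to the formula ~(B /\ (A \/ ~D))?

t1 = ~D
t2 = A \/ t1 = A \/ ~D
t3 = t2 /\ B = (A \/ ~D) /\ B
t6 = ~t3 = ~((A \/ ~D) /\ B)
At A=0, B=1, C=0, D=0: circuit gives 0, formula gives 0.
At A=0, B=0, C=0, D=0: circuit gives 1, formula gives 1.
Agrees on all 16 inputs.

Yes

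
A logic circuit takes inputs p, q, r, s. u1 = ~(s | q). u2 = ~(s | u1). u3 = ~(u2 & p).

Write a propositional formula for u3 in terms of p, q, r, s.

~((~(s | (~(s | q)))) & p)

u1 = ~(s | q)
u2 = ~(s | u1) = ~(s | (~(s | q)))
u3 = ~(u2 & p) = ~((~(s | (~(s | q)))) & p)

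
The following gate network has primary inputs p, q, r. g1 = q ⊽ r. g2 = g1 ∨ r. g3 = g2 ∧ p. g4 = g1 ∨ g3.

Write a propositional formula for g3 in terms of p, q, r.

((q ⊽ r) ∨ r) ∧ p

g1 = q ⊽ r
g2 = g1 ∨ r = (q ⊽ r) ∨ r
g3 = g2 ∧ p = ((q ⊽ r) ∨ r) ∧ p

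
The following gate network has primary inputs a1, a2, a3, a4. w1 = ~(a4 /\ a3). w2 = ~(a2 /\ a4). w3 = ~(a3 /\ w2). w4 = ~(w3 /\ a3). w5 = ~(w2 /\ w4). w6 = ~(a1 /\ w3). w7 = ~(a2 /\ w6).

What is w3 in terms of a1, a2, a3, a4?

~(a3 /\ (~(a2 /\ a4)))

w2 = ~(a2 /\ a4)
w3 = ~(a3 /\ w2) = ~(a3 /\ (~(a2 /\ a4)))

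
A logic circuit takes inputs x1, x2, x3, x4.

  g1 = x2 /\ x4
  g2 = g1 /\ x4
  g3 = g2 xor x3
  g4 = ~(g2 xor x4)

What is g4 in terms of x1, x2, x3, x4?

g1 = x2 /\ x4
g2 = g1 /\ x4 = (x2 /\ x4) /\ x4
g4 = ~(g2 xor x4) = ~(((x2 /\ x4) /\ x4) xor x4)

~(((x2 /\ x4) /\ x4) xor x4)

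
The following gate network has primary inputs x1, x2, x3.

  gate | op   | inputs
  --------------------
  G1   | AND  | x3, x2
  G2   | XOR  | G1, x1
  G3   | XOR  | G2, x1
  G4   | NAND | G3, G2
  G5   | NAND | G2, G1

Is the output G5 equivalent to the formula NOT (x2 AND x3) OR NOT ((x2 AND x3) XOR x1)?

G1 = x3 AND x2
G2 = G1 XOR x1 = (x3 AND x2) XOR x1
G5 = G2 NAND G1 = ((x3 AND x2) XOR x1) NAND (x3 AND x2)
At x1=0, x2=1, x3=1: circuit gives 0, formula gives 0.
At x1=0, x2=0, x3=0: circuit gives 1, formula gives 1.
Agrees on all 8 inputs.

Yes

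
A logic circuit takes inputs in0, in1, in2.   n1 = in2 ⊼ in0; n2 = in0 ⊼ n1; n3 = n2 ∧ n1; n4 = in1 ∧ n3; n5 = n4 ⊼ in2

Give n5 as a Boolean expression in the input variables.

n1 = in2 ⊼ in0
n2 = in0 ⊼ n1 = in0 ⊼ (in2 ⊼ in0)
n3 = n2 ∧ n1 = (in0 ⊼ (in2 ⊼ in0)) ∧ (in2 ⊼ in0)
n4 = in1 ∧ n3 = in1 ∧ ((in0 ⊼ (in2 ⊼ in0)) ∧ (in2 ⊼ in0))
n5 = n4 ⊼ in2 = (in1 ∧ ((in0 ⊼ (in2 ⊼ in0)) ∧ (in2 ⊼ in0))) ⊼ in2

(in1 ∧ ((in0 ⊼ (in2 ⊼ in0)) ∧ (in2 ⊼ in0))) ⊼ in2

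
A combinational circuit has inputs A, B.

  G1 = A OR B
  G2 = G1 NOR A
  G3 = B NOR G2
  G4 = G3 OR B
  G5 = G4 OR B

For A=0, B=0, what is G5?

0

G1 = 0 OR 0 = 0
G2 = 0 NOR 0 = 1
G3 = 0 NOR 1 = 0
G4 = 0 OR 0 = 0
G5 = 0 OR 0 = 0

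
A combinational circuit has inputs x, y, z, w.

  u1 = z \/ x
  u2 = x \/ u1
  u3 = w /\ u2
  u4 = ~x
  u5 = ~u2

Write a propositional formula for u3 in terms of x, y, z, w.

w /\ (x \/ (z \/ x))

u1 = z \/ x
u2 = x \/ u1 = x \/ (z \/ x)
u3 = w /\ u2 = w /\ (x \/ (z \/ x))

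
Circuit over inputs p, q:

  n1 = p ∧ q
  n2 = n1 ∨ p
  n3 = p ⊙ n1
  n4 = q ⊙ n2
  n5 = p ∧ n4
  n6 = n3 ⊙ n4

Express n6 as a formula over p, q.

(p ⊙ (p ∧ q)) ⊙ (q ⊙ ((p ∧ q) ∨ p))

n1 = p ∧ q
n2 = n1 ∨ p = (p ∧ q) ∨ p
n3 = p ⊙ n1 = p ⊙ (p ∧ q)
n4 = q ⊙ n2 = q ⊙ ((p ∧ q) ∨ p)
n6 = n3 ⊙ n4 = (p ⊙ (p ∧ q)) ⊙ (q ⊙ ((p ∧ q) ∨ p))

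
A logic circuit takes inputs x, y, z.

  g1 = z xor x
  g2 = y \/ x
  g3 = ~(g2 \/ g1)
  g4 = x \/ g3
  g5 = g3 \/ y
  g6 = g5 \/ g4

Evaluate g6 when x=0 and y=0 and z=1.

0

g1 = 1 xor 0 = 1
g2 = 0 \/ 0 = 0
g3 = ~(0 \/ 1) = 0
g4 = 0 \/ 0 = 0
g5 = 0 \/ 0 = 0
g6 = 0 \/ 0 = 0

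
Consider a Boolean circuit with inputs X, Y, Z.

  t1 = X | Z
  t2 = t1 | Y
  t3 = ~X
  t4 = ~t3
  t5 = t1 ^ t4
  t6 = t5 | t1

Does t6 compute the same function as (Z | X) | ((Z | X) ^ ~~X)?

t1 = X | Z
t3 = ~X
t4 = ~t3 = ~~X
t5 = t1 ^ t4 = (X | Z) ^ ~~X
t6 = t5 | t1 = ((X | Z) ^ ~~X) | (X | Z)
At X=0, Y=0, Z=0: circuit gives 0, formula gives 0.
At X=0, Y=0, Z=1: circuit gives 1, formula gives 1.
Agrees on all 8 inputs.

Yes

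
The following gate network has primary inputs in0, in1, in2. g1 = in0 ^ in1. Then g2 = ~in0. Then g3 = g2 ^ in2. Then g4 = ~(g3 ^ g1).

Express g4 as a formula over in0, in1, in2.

~((~in0 ^ in2) ^ (in0 ^ in1))

g1 = in0 ^ in1
g2 = ~in0
g3 = g2 ^ in2 = ~in0 ^ in2
g4 = ~(g3 ^ g1) = ~((~in0 ^ in2) ^ (in0 ^ in1))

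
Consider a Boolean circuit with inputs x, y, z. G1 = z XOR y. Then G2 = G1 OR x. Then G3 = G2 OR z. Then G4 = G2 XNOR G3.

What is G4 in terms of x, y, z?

((z XOR y) OR x) XNOR (((z XOR y) OR x) OR z)

G1 = z XOR y
G2 = G1 OR x = (z XOR y) OR x
G3 = G2 OR z = ((z XOR y) OR x) OR z
G4 = G2 XNOR G3 = ((z XOR y) OR x) XNOR (((z XOR y) OR x) OR z)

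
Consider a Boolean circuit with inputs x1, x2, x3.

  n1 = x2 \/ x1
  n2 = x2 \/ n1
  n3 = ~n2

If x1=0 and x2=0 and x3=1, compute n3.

n1 = 0 \/ 0 = 0
n2 = 0 \/ 0 = 0
n3 = ~0 = 1

1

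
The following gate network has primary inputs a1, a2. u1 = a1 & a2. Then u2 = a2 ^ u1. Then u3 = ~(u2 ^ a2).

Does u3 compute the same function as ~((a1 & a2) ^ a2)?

No

u1 = a1 & a2
u2 = a2 ^ u1 = a2 ^ (a1 & a2)
u3 = ~(u2 ^ a2) = ~((a2 ^ (a1 & a2)) ^ a2)
At a1=0, a2=1: circuit gives 1, formula gives 0.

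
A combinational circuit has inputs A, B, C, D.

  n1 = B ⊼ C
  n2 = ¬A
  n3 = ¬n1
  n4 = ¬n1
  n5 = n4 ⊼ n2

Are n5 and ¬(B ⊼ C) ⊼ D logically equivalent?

n1 = B ⊼ C
n2 = ¬A
n4 = ¬n1 = ¬(B ⊼ C)
n5 = n4 ⊼ n2 = ¬(B ⊼ C) ⊼ ¬A
At A=0, B=1, C=1, D=0: circuit gives 0, formula gives 1.

No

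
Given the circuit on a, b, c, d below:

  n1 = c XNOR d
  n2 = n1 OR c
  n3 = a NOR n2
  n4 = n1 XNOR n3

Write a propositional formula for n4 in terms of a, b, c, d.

n1 = c XNOR d
n2 = n1 OR c = (c XNOR d) OR c
n3 = a NOR n2 = a NOR ((c XNOR d) OR c)
n4 = n1 XNOR n3 = (c XNOR d) XNOR (a NOR ((c XNOR d) OR c))

(c XNOR d) XNOR (a NOR ((c XNOR d) OR c))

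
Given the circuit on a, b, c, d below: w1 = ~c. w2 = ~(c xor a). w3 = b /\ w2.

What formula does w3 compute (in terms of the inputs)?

b /\ (~(c xor a))

w2 = ~(c xor a)
w3 = b /\ w2 = b /\ (~(c xor a))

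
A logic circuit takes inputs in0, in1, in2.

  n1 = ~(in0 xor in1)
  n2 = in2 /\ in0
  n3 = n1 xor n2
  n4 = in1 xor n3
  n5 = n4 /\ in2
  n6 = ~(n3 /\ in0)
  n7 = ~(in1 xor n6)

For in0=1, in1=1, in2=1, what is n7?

n1 = ~(1 xor 1) = 1
n2 = 1 /\ 1 = 1
n3 = 1 xor 1 = 0
n6 = ~(0 /\ 1) = 1
n7 = ~(1 xor 1) = 1

1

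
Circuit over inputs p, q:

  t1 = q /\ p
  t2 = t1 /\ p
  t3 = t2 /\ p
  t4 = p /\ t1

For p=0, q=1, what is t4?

0

t1 = 1 /\ 0 = 0
t4 = 0 /\ 0 = 0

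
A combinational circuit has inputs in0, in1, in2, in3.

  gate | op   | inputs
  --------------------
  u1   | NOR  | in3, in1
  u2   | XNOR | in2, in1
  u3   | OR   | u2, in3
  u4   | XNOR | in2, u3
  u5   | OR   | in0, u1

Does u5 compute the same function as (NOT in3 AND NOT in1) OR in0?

Yes

u1 = in3 NOR in1
u5 = in0 OR u1 = in0 OR (in3 NOR in1)
At in0=0, in1=0, in2=0, in3=1: circuit gives 0, formula gives 0.
At in0=0, in1=0, in2=0, in3=0: circuit gives 1, formula gives 1.
Agrees on all 16 inputs.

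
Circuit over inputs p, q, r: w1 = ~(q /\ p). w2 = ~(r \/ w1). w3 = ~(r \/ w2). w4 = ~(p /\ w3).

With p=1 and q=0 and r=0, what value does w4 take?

w1 = ~(0 /\ 1) = 1
w2 = ~(0 \/ 1) = 0
w3 = ~(0 \/ 0) = 1
w4 = ~(1 /\ 1) = 0

0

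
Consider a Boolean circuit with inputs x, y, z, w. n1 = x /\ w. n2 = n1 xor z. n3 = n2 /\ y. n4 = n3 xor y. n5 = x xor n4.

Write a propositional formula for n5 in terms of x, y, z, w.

n1 = x /\ w
n2 = n1 xor z = (x /\ w) xor z
n3 = n2 /\ y = ((x /\ w) xor z) /\ y
n4 = n3 xor y = (((x /\ w) xor z) /\ y) xor y
n5 = x xor n4 = x xor ((((x /\ w) xor z) /\ y) xor y)

x xor ((((x /\ w) xor z) /\ y) xor y)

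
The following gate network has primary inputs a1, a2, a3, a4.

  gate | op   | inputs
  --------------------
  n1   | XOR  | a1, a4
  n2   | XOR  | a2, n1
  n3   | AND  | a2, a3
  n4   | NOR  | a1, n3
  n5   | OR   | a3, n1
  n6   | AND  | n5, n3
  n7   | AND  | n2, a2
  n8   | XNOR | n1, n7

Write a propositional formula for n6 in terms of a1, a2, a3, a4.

(a3 OR (a1 XOR a4)) AND (a2 AND a3)

n1 = a1 XOR a4
n3 = a2 AND a3
n5 = a3 OR n1 = a3 OR (a1 XOR a4)
n6 = n5 AND n3 = (a3 OR (a1 XOR a4)) AND (a2 AND a3)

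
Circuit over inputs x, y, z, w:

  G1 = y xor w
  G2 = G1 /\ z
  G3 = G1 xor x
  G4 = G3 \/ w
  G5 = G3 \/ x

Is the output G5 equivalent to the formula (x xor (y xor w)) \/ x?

Yes

G1 = y xor w
G3 = G1 xor x = (y xor w) xor x
G5 = G3 \/ x = ((y xor w) xor x) \/ x
At x=0, y=0, z=0, w=0: circuit gives 0, formula gives 0.
At x=0, y=0, z=0, w=1: circuit gives 1, formula gives 1.
Agrees on all 16 inputs.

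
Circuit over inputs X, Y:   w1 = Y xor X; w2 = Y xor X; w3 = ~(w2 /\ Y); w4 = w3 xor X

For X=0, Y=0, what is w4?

w2 = 0 xor 0 = 0
w3 = ~(0 /\ 0) = 1
w4 = 1 xor 0 = 1

1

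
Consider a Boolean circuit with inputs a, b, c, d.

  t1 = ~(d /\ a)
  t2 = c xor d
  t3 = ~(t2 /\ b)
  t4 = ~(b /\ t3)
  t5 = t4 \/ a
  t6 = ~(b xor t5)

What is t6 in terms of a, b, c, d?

t2 = c xor d
t3 = ~(t2 /\ b) = ~((c xor d) /\ b)
t4 = ~(b /\ t3) = ~(b /\ (~((c xor d) /\ b)))
t5 = t4 \/ a = (~(b /\ (~((c xor d) /\ b)))) \/ a
t6 = ~(b xor t5) = ~(b xor ((~(b /\ (~((c xor d) /\ b)))) \/ a))

~(b xor ((~(b /\ (~((c xor d) /\ b)))) \/ a))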